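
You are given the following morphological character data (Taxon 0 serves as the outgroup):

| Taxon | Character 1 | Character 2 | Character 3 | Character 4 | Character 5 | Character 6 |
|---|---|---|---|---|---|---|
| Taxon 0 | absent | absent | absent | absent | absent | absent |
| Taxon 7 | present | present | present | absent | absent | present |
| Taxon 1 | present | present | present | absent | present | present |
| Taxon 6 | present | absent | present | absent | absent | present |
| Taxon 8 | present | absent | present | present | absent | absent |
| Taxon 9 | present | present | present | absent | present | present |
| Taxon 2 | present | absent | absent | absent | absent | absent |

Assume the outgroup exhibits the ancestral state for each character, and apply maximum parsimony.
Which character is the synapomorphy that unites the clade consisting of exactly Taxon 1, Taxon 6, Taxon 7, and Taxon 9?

The outgroup has state 'absent' for every character, so 'present' is the derived state throughout.
Character 1 (derived state 'present') is shared by all ingroup taxa — unites the whole ingroup.
Character 2: derived state 'present' in Taxon 1, Taxon 7, and Taxon 9 only — synapomorphy for {Taxon 1, Taxon 7, Taxon 9}.
Only Taxon 1, Taxon 6, Taxon 7, Taxon 8, and Taxon 9 show the derived state 'present' for Character 3, supporting them as a clade.
Character 4: derived state 'present' in Taxon 8 only — an autapomorphy, so it tells us nothing about relationships among taxa.
Character 5 (derived state 'present') is shared by Taxon 1 and Taxon 9 — a synapomorphy uniting that clade.
Character 6: derived state 'present' in Taxon 1, Taxon 6, Taxon 7, and Taxon 9 only — synapomorphy for {Taxon 1, Taxon 6, Taxon 7, Taxon 9}.
Most parsimonious ingroup topology: (((Taxon 6,((Taxon 9,Taxon 1),Taxon 7)),Taxon 8),Taxon 2).
The clade {Taxon 1, Taxon 6, Taxon 7, Taxon 9} is supported by Character 6: its derived state 'present' occurs in exactly those taxa and in no other taxon (including the outgroup).

Character 6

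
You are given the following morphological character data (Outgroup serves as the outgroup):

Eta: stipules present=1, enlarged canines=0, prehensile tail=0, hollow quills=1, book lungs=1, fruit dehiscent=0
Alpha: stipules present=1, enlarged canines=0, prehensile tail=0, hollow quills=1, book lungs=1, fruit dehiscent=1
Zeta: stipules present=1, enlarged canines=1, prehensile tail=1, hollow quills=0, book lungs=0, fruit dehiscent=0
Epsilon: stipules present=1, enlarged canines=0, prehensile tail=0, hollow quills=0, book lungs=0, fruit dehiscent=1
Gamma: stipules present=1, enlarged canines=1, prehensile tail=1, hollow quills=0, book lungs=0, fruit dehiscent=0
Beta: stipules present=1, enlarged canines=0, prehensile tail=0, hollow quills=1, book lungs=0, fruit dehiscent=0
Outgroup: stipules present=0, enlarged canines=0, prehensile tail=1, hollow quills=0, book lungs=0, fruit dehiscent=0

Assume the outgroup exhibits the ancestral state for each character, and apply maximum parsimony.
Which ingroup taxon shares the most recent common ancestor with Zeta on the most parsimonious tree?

Character polarity is set by the outgroup: the derived state is whichever differs from the outgroup's state, so for prehensile tail the derived state is '0', and for the remaining characters it is '1'.
All ingroup taxa share the derived state '1' for stipules present; it defines the ingroup but does not resolve relationships within it.
enlarged canines (derived state '1') is shared by Gamma and Zeta — a synapomorphy uniting that clade.
prehensile tail: derived state '0' in Alpha, Beta, Epsilon, and Eta only — synapomorphy for {Alpha, Beta, Epsilon, Eta}.
hollow quills: derived state '1' in Alpha, Beta, and Eta only — synapomorphy for {Alpha, Beta, Eta}.
book lungs (derived state '1') is shared by Alpha and Eta — a synapomorphy uniting that clade.
fruit dehiscent groups Alpha and Epsilon, which is incompatible with the clades supported by the remaining characters; treating it as convergent (homoplasy) costs fewer steps than any alternative tree.
Most parsimonious ingroup topology: ((Gamma,Zeta),(Epsilon,((Eta,Alpha),Beta))).
Zeta and Gamma form a cherry on this tree, so they are sister taxa.

Gamma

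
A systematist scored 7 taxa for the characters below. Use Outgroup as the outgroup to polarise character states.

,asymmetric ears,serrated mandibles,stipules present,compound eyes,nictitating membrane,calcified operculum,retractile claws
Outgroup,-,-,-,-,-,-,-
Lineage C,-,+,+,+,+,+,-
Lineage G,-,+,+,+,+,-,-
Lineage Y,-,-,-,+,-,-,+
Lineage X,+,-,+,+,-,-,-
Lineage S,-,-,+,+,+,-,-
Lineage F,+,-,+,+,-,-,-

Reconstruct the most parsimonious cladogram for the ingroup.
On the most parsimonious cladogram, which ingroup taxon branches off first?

Lineage Y

The outgroup has state '-' for every character, so '+' is the derived state throughout.
asymmetric ears: derived state '+' in Lineage F and Lineage X only — synapomorphy for {Lineage F, Lineage X}.
serrated mandibles (derived state '+') is shared by Lineage C and Lineage G — a synapomorphy uniting that clade.
stipules present: derived state '+' in Lineage C, Lineage F, Lineage G, Lineage S, and Lineage X only — synapomorphy for {Lineage C, Lineage F, Lineage G, Lineage S, Lineage X}.
All ingroup taxa share the derived state '+' for compound eyes; it defines the ingroup but does not resolve relationships within it.
nictitating membrane (derived state '+') is shared by Lineage C, Lineage G, and Lineage S — a synapomorphy uniting that clade.
calcified operculum (derived state '+') is unique to Lineage C (autapomorphy; uninformative for grouping).
retractile claws (derived state '+') is unique to Lineage Y (autapomorphy; uninformative for grouping).
Most parsimonious ingroup topology: ((((Lineage C,Lineage G),Lineage S),(Lineage X,Lineage F)),Lineage Y).
Lineage Y is sister to the clade containing all other ingroup taxa, so it is the earliest-diverging (most basal) ingroup lineage.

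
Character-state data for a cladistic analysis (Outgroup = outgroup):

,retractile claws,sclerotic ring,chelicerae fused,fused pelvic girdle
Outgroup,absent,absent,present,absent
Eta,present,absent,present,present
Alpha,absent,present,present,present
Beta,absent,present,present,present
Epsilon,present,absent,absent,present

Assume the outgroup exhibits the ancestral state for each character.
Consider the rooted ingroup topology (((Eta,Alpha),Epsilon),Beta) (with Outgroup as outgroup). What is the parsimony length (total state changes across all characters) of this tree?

6

Map each character onto (((Eta,Alpha),Epsilon),Beta) (rooted by Outgroup) and count the minimum state changes it requires (Fitch parsimony):
retractile claws: 2; sclerotic ring: 2; chelicerae fused: 1; fused pelvic girdle: 1.
Total tree length = 6.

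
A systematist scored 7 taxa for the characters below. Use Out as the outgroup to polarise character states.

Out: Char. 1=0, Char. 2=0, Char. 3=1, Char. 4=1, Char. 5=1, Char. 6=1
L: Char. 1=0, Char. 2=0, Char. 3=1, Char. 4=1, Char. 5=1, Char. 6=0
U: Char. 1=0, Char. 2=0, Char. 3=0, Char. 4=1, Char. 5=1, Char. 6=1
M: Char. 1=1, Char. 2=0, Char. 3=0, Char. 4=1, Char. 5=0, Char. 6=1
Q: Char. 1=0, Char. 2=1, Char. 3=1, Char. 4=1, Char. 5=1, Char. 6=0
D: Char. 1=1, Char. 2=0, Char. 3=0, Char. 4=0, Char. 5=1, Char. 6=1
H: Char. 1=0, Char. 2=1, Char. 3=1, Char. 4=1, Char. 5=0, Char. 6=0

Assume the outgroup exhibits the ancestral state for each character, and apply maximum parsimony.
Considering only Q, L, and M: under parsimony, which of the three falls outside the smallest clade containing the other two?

Character polarity is set by the outgroup: the derived state is whichever differs from the outgroup's state, so for Char. 3, Char. 4, Char. 5, Char. 6 the derived state is '0', and for the remaining characters it is '1'.
Only D and M show the derived state '1' for Char. 1, supporting them as a clade.
Only H and Q show the derived state '1' for Char. 2, supporting them as a clade.
Char. 3 (derived state '0') is shared by D, M, and U — a synapomorphy uniting that clade.
Char. 4 (derived state '0') is unique to D (autapomorphy; uninformative for grouping).
Char. 5 (state '0') occurs in H and M but conflicts with the nesting implied by the other characters — most parsimoniously interpreted as homoplasy.
Char. 6 (derived state '0') is shared by H, L, and Q — a synapomorphy uniting that clade.
Most parsimonious ingroup topology: ((L,(Q,H)),(U,(M,D))).
Q and L share a more recent common ancestor with each other than either does with M, so M is the least closely related of the three.

M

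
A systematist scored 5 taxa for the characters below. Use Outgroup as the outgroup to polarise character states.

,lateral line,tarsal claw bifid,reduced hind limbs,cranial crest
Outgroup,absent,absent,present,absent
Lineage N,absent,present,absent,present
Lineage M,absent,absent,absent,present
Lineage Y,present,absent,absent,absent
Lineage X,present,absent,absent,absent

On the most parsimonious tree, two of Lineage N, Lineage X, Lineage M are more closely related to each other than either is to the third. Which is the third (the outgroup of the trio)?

Lineage X

Character polarity is set by the outgroup: the derived state is whichever differs from the outgroup's state, so for reduced hind limbs the derived state is 'absent', and for the remaining characters it is 'present'.
Only Lineage X and Lineage Y show the derived state 'present' for lateral line, supporting them as a clade.
tarsal claw bifid (derived state 'present') is unique to Lineage N (autapomorphy; uninformative for grouping).
All ingroup taxa share the derived state 'absent' for reduced hind limbs; it defines the ingroup but does not resolve relationships within it.
Only Lineage M and Lineage N show the derived state 'present' for cranial crest, supporting them as a clade.
Most parsimonious ingroup topology: ((Lineage N,Lineage M),(Lineage Y,Lineage X)).
Lineage M and Lineage N share a more recent common ancestor with each other than either does with Lineage X, so Lineage X is the least closely related of the three.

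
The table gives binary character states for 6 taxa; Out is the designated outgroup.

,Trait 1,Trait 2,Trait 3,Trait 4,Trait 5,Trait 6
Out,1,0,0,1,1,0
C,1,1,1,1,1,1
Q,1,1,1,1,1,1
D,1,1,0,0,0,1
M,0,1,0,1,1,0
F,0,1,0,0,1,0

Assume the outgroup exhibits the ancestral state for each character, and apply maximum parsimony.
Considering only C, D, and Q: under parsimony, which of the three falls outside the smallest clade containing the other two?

D

Character polarity is set by the outgroup: the derived state is whichever differs from the outgroup's state, so for Trait 1, Trait 4, Trait 5 the derived state is '0', and for the remaining characters it is '1'.
Only F and M show the derived state '0' for Trait 1, supporting them as a clade.
Trait 2 (derived state '1') is shared by all ingroup taxa — unites the whole ingroup.
Trait 3 (derived state '1') is shared by C and Q — a synapomorphy uniting that clade.
Trait 4 (state '0') occurs in D and F but conflicts with the nesting implied by the other characters — most parsimoniously interpreted as homoplasy.
Trait 5: derived state '0' in D only — an autapomorphy, so it tells us nothing about relationships among taxa.
Trait 6 (derived state '1') is shared by C, D, and Q — a synapomorphy uniting that clade.
Most parsimonious ingroup topology: (((C,Q),D),(M,F)).
C and Q share a more recent common ancestor with each other than either does with D, so D is the least closely related of the three.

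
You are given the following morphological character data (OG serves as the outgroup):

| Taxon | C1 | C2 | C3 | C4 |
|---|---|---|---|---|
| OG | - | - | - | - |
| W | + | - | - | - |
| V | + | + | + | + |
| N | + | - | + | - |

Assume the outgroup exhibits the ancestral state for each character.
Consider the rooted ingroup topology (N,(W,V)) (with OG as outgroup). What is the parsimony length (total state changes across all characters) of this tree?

Map each character onto (N,(W,V)) (rooted by OG) and count the minimum state changes it requires (Fitch parsimony):
C1: 1; C2: 1; C3: 2; C4: 1.
Total tree length = 5.

5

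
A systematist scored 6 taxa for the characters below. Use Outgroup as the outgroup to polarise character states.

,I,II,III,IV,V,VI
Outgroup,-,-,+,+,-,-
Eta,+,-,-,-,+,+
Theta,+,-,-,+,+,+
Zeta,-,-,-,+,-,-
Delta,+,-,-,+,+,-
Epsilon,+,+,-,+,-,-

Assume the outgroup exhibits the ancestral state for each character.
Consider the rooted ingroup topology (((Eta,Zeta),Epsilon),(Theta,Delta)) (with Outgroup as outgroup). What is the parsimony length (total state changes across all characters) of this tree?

9

Map each character onto (((Eta,Zeta),Epsilon),(Theta,Delta)) (rooted by Outgroup) and count the minimum state changes it requires (Fitch parsimony):
I: 2; II: 1; III: 1; IV: 1; V: 2; VI: 2.
Total tree length = 9.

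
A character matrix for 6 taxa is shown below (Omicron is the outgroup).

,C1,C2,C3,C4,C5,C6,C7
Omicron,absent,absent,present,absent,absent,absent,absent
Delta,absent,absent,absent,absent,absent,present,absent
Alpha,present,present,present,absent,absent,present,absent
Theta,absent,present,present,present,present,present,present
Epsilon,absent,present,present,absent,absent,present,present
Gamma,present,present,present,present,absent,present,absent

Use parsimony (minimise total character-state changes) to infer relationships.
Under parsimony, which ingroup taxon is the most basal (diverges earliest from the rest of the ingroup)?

Character polarity is set by the outgroup: the derived state is whichever differs from the outgroup's state, so for C3 the derived state is 'absent', and for the remaining characters it is 'present'.
C1: derived state 'present' in Alpha and Gamma only — synapomorphy for {Alpha, Gamma}.
C2 (derived state 'present') is shared by Alpha, Epsilon, Gamma, and Theta — a synapomorphy uniting that clade.
C3 (derived state 'absent') is unique to Delta (autapomorphy; uninformative for grouping).
C4 (state 'present') occurs in Gamma and Theta but conflicts with the nesting implied by the other characters — most parsimoniously interpreted as homoplasy.
C5: derived state 'present' in Theta only — an autapomorphy, so it tells us nothing about relationships among taxa.
C6 (derived state 'present') is shared by all ingroup taxa — unites the whole ingroup.
C7: derived state 'present' in Epsilon and Theta only — synapomorphy for {Epsilon, Theta}.
Most parsimonious ingroup topology: (Delta,((Alpha,Gamma),(Theta,Epsilon))).
Delta is sister to the clade containing all other ingroup taxa, so it is the earliest-diverging (most basal) ingroup lineage.

Delta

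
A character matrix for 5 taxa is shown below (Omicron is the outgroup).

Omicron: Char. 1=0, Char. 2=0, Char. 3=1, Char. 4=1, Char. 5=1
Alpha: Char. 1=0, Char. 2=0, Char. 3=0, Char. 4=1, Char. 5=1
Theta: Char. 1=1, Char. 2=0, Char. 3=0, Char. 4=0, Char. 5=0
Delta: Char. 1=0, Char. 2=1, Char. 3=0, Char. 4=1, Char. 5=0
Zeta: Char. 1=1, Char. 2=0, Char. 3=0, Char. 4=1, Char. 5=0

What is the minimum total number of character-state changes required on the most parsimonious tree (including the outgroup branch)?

Character polarity is set by the outgroup: the derived state is whichever differs from the outgroup's state, so for Char. 3, Char. 4, Char. 5 the derived state is '0', and for the remaining characters it is '1'.
Char. 1 (derived state '1') is shared by Theta and Zeta — a synapomorphy uniting that clade.
Char. 2 (derived state '1') is unique to Delta (autapomorphy; uninformative for grouping).
Char. 3 (derived state '0') is shared by all ingroup taxa — unites the whole ingroup.
Char. 4 (derived state '0') is unique to Theta (autapomorphy; uninformative for grouping).
Only Delta, Theta, and Zeta show the derived state '0' for Char. 5, supporting them as a clade.
Most parsimonious ingroup topology: (Alpha,((Theta,Zeta),Delta)).
Changes per character on this tree: Char. 1: 1; Char. 2: 1; Char. 3: 1; Char. 4: 1; Char. 5: 1.
Total = 5.

5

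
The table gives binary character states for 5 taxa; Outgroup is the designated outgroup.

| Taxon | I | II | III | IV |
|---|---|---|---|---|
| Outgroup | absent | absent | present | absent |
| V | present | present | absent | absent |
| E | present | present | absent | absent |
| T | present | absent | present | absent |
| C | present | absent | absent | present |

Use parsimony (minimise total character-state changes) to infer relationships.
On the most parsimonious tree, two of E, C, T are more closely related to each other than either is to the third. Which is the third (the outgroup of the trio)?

T

Character polarity is set by the outgroup: the derived state is whichever differs from the outgroup's state, so for III the derived state is 'absent', and for the remaining characters it is 'present'.
All ingroup taxa share the derived state 'present' for I; it defines the ingroup but does not resolve relationships within it.
Only E and V show the derived state 'present' for II, supporting them as a clade.
Only C, E, and V show the derived state 'absent' for III, supporting them as a clade.
IV (derived state 'present') is unique to C (autapomorphy; uninformative for grouping).
Most parsimonious ingroup topology: (((V,E),C),T).
C and E share a more recent common ancestor with each other than either does with T, so T is the least closely related of the three.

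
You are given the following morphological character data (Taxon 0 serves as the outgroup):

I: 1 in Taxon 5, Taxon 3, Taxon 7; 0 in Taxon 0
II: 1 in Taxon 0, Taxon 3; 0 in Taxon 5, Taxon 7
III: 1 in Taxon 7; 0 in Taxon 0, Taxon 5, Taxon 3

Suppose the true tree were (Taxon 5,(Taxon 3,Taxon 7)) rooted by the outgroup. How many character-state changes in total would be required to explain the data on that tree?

Map each character onto (Taxon 5,(Taxon 3,Taxon 7)) (rooted by Taxon 0) and count the minimum state changes it requires (Fitch parsimony):
I: 1; II: 2; III: 1.
Total tree length = 4.

4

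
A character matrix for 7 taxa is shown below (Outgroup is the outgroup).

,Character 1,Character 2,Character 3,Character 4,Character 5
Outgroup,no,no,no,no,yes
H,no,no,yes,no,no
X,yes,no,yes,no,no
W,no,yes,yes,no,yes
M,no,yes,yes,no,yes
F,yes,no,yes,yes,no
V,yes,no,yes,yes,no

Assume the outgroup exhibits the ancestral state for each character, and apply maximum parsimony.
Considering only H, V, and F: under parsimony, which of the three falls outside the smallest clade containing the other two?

H

Character polarity is set by the outgroup: the derived state is whichever differs from the outgroup's state, so for Character 5 the derived state is 'no', and for the remaining characters it is 'yes'.
Character 1: derived state 'yes' in F, V, and X only — synapomorphy for {F, V, X}.
Character 2: derived state 'yes' in M and W only — synapomorphy for {M, W}.
Character 3 (derived state 'yes') is shared by all ingroup taxa — unites the whole ingroup.
Character 4: derived state 'yes' in F and V only — synapomorphy for {F, V}.
Only F, H, V, and X show the derived state 'no' for Character 5, supporting them as a clade.
Most parsimonious ingroup topology: ((H,(X,(F,V))),(W,M)).
V and F share a more recent common ancestor with each other than either does with H, so H is the least closely related of the three.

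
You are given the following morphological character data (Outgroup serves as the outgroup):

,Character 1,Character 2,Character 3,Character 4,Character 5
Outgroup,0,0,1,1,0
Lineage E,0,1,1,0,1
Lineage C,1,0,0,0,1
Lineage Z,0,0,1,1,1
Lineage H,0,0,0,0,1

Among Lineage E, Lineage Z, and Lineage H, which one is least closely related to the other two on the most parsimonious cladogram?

Lineage Z

Character polarity is set by the outgroup: the derived state is whichever differs from the outgroup's state, so for Character 3, Character 4 the derived state is '0', and for the remaining characters it is '1'.
Character 1: derived state '1' in Lineage C only — an autapomorphy, so it tells us nothing about relationships among taxa.
Character 2: derived state '1' in Lineage E only — an autapomorphy, so it tells us nothing about relationships among taxa.
Character 3: derived state '0' in Lineage C and Lineage H only — synapomorphy for {Lineage C, Lineage H}.
Character 4 (derived state '0') is shared by Lineage C, Lineage E, and Lineage H — a synapomorphy uniting that clade.
Character 5 (derived state '1') is shared by all ingroup taxa — unites the whole ingroup.
Most parsimonious ingroup topology: ((Lineage E,(Lineage C,Lineage H)),Lineage Z).
Lineage H and Lineage E share a more recent common ancestor with each other than either does with Lineage Z, so Lineage Z is the least closely related of the three.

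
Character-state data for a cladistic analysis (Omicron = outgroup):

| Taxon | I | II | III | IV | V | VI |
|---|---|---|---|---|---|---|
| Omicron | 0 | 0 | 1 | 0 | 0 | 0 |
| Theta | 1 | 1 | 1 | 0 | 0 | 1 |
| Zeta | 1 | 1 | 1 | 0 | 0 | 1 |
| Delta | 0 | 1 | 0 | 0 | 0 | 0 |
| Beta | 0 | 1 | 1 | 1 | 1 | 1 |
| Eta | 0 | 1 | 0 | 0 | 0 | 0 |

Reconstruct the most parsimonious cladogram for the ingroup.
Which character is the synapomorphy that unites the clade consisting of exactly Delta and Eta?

Character polarity is set by the outgroup: the derived state is whichever differs from the outgroup's state, so for III the derived state is '0', and for the remaining characters it is '1'.
I (derived state '1') is shared by Theta and Zeta — a synapomorphy uniting that clade.
All ingroup taxa share the derived state '1' for II; it defines the ingroup but does not resolve relationships within it.
III (derived state '0') is shared by Delta and Eta — a synapomorphy uniting that clade.
IV: derived state '1' in Beta only — an autapomorphy, so it tells us nothing about relationships among taxa.
V (derived state '1') is unique to Beta (autapomorphy; uninformative for grouping).
VI (derived state '1') is shared by Beta, Theta, and Zeta — a synapomorphy uniting that clade.
Most parsimonious ingroup topology: (((Theta,Zeta),Beta),(Delta,Eta)).
The clade {Delta, Eta} is supported by III: its derived state '0' occurs in exactly those taxa and in no other taxon (including the outgroup).

III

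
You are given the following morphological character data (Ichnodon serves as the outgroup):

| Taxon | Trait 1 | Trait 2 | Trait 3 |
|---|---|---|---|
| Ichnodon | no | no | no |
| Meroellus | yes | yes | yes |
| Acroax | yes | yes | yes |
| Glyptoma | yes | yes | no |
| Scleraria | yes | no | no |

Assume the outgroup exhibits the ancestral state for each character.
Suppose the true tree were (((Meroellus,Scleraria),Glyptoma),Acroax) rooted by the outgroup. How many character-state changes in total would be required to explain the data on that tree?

5

Map each character onto (((Meroellus,Scleraria),Glyptoma),Acroax) (rooted by Ichnodon) and count the minimum state changes it requires (Fitch parsimony):
Trait 1: 1; Trait 2: 2; Trait 3: 2.
Total tree length = 5.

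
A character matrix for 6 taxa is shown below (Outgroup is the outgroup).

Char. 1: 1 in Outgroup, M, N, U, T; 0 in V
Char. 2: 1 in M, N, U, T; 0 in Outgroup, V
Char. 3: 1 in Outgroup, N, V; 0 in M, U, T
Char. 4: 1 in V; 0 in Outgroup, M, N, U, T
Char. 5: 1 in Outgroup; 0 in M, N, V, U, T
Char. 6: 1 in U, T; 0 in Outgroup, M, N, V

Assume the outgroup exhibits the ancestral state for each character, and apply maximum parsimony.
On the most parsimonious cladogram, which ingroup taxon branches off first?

Character polarity is set by the outgroup: the derived state is whichever differs from the outgroup's state, so for Char. 1, Char. 3, Char. 5 the derived state is '0', and for the remaining characters it is '1'.
Char. 1: derived state '0' in V only — an autapomorphy, so it tells us nothing about relationships among taxa.
Char. 2: derived state '1' in M, N, T, and U only — synapomorphy for {M, N, T, U}.
Char. 3 (derived state '0') is shared by M, T, and U — a synapomorphy uniting that clade.
Char. 4: derived state '1' in V only — an autapomorphy, so it tells us nothing about relationships among taxa.
Char. 5 (derived state '0') is shared by all ingroup taxa — unites the whole ingroup.
Char. 6 (derived state '1') is shared by T and U — a synapomorphy uniting that clade.
Most parsimonious ingroup topology: (((M,(U,T)),N),V).
V is sister to the clade containing all other ingroup taxa, so it is the earliest-diverging (most basal) ingroup lineage.

V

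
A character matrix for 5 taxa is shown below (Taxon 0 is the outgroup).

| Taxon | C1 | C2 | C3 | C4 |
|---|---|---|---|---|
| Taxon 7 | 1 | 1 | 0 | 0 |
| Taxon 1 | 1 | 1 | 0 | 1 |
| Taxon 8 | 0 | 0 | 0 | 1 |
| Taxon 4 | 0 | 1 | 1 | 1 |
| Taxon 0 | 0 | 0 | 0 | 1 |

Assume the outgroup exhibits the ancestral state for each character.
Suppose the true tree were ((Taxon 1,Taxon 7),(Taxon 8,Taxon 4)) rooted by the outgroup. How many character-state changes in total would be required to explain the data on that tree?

Map each character onto ((Taxon 1,Taxon 7),(Taxon 8,Taxon 4)) (rooted by Taxon 0) and count the minimum state changes it requires (Fitch parsimony):
C1: 1; C2: 2; C3: 1; C4: 1.
Total tree length = 5.

5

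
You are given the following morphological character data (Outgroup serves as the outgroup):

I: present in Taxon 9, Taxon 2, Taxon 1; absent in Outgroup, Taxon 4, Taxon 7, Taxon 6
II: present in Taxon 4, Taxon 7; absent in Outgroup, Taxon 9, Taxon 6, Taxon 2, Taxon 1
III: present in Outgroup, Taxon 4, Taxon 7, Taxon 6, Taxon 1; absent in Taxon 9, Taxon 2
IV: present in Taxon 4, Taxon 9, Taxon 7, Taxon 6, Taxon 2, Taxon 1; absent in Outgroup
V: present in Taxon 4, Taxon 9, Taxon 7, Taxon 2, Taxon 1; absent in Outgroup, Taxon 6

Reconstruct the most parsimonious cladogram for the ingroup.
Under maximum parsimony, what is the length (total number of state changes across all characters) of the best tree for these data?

Character polarity is set by the outgroup: the derived state is whichever differs from the outgroup's state, so for III the derived state is 'absent', and for the remaining characters it is 'present'.
Only Taxon 1, Taxon 2, and Taxon 9 show the derived state 'present' for I, supporting them as a clade.
II: derived state 'present' in Taxon 4 and Taxon 7 only — synapomorphy for {Taxon 4, Taxon 7}.
III: derived state 'absent' in Taxon 2 and Taxon 9 only — synapomorphy for {Taxon 2, Taxon 9}.
All ingroup taxa share the derived state 'present' for IV; it defines the ingroup but does not resolve relationships within it.
V (derived state 'present') is shared by Taxon 1, Taxon 2, Taxon 4, Taxon 7, and Taxon 9 — a synapomorphy uniting that clade.
Most parsimonious ingroup topology: (((Taxon 4,Taxon 7),((Taxon 9,Taxon 2),Taxon 1)),Taxon 6).
Changes per character on this tree: I: 1; II: 1; III: 1; IV: 1; V: 1.
Total = 5.

5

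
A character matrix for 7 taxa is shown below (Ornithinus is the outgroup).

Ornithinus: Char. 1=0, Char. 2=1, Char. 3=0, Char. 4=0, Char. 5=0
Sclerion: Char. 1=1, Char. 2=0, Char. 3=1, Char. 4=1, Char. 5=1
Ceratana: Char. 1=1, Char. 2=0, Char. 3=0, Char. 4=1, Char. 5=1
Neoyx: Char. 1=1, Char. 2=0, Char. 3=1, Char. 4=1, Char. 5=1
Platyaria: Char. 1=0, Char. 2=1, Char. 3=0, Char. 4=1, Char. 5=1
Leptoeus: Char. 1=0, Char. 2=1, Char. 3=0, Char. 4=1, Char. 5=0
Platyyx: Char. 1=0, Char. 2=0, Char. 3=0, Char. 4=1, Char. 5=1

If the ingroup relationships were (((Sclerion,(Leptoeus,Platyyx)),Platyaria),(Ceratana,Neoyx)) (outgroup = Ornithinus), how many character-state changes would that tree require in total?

10

Map each character onto (((Sclerion,(Leptoeus,Platyyx)),Platyaria),(Ceratana,Neoyx)) (rooted by Ornithinus) and count the minimum state changes it requires (Fitch parsimony):
Char. 1: 2; Char. 2: 3; Char. 3: 2; Char. 4: 1; Char. 5: 2.
Total tree length = 10.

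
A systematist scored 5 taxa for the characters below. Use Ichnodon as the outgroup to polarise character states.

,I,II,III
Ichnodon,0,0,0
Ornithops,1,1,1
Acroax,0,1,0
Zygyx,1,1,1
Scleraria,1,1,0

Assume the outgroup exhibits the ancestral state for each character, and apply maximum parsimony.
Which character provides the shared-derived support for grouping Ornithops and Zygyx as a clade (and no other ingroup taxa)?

The outgroup has state '0' for every character, so '1' is the derived state throughout.
I (derived state '1') is shared by Ornithops, Scleraria, and Zygyx — a synapomorphy uniting that clade.
II (derived state '1') is shared by all ingroup taxa — unites the whole ingroup.
Only Ornithops and Zygyx show the derived state '1' for III, supporting them as a clade.
Most parsimonious ingroup topology: (((Ornithops,Zygyx),Scleraria),Acroax).
The clade {Ornithops, Zygyx} is supported by III: its derived state '1' occurs in exactly those taxa and in no other taxon (including the outgroup).

III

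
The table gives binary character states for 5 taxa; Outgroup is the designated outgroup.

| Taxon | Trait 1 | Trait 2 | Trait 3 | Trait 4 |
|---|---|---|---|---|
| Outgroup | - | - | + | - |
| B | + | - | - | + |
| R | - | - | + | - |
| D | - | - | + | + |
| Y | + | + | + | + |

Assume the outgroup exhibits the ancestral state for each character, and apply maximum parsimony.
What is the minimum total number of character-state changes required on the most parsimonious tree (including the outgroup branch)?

4

Character polarity is set by the outgroup: the derived state is whichever differs from the outgroup's state, so for Trait 3 the derived state is '-', and for the remaining characters it is '+'.
Only B and Y show the derived state '+' for Trait 1, supporting them as a clade.
Trait 2 (derived state '+') is unique to Y (autapomorphy; uninformative for grouping).
Trait 3: derived state '-' in B only — an autapomorphy, so it tells us nothing about relationships among taxa.
Trait 4 (derived state '+') is shared by B, D, and Y — a synapomorphy uniting that clade.
Most parsimonious ingroup topology: (((B,Y),D),R).
Changes per character on this tree: Trait 1: 1; Trait 2: 1; Trait 3: 1; Trait 4: 1.
Total = 4.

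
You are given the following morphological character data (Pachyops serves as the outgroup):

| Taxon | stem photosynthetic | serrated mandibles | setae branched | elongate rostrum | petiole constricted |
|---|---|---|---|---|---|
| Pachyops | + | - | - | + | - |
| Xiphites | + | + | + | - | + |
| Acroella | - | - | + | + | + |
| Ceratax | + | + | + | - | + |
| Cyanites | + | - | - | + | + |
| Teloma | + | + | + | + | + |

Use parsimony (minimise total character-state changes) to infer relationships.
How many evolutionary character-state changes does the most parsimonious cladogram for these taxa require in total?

5

Character polarity is set by the outgroup: the derived state is whichever differs from the outgroup's state, so for stem photosynthetic, elongate rostrum the derived state is '-', and for the remaining characters it is '+'.
stem photosynthetic: derived state '-' in Acroella only — an autapomorphy, so it tells us nothing about relationships among taxa.
Only Ceratax, Teloma, and Xiphites show the derived state '+' for serrated mandibles, supporting them as a clade.
setae branched (derived state '+') is shared by Acroella, Ceratax, Teloma, and Xiphites — a synapomorphy uniting that clade.
elongate rostrum (derived state '-') is shared by Ceratax and Xiphites — a synapomorphy uniting that clade.
petiole constricted (derived state '+') is shared by all ingroup taxa — unites the whole ingroup.
Most parsimonious ingroup topology: ((((Xiphites,Ceratax),Teloma),Acroella),Cyanites).
Changes per character on this tree: stem photosynthetic: 1; serrated mandibles: 1; setae branched: 1; elongate rostrum: 1; petiole constricted: 1.
Total = 5.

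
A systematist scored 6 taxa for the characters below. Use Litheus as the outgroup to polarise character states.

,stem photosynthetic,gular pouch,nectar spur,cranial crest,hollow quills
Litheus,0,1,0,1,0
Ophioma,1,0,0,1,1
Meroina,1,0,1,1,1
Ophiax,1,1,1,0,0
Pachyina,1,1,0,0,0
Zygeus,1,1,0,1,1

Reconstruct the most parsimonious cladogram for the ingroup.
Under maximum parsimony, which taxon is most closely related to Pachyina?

Character polarity is set by the outgroup: the derived state is whichever differs from the outgroup's state, so for gular pouch, cranial crest the derived state is '0', and for the remaining characters it is '1'.
All ingroup taxa share the derived state '1' for stem photosynthetic; it defines the ingroup but does not resolve relationships within it.
gular pouch: derived state '0' in Meroina and Ophioma only — synapomorphy for {Meroina, Ophioma}.
nectar spur (state '1') occurs in Meroina and Ophiax but conflicts with the nesting implied by the other characters — most parsimoniously interpreted as homoplasy.
cranial crest (derived state '0') is shared by Ophiax and Pachyina — a synapomorphy uniting that clade.
hollow quills (derived state '1') is shared by Meroina, Ophioma, and Zygeus — a synapomorphy uniting that clade.
Most parsimonious ingroup topology: (((Ophioma,Meroina),Zygeus),(Ophiax,Pachyina)).
Pachyina and Ophiax form a cherry on this tree, so they are sister taxa.

Ophiax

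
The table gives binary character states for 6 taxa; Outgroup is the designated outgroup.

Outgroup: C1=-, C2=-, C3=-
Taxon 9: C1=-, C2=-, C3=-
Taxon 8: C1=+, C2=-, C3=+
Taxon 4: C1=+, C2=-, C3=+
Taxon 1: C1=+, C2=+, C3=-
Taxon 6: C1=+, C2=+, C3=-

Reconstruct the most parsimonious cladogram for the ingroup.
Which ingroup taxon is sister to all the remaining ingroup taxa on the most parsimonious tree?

The outgroup has state '-' for every character, so '+' is the derived state throughout.
C1 (derived state '+') is shared by Taxon 1, Taxon 4, Taxon 6, and Taxon 8 — a synapomorphy uniting that clade.
Only Taxon 1 and Taxon 6 show the derived state '+' for C2, supporting them as a clade.
C3 (derived state '+') is shared by Taxon 4 and Taxon 8 — a synapomorphy uniting that clade.
Most parsimonious ingroup topology: (Taxon 9,((Taxon 8,Taxon 4),(Taxon 1,Taxon 6))).
Taxon 9 is sister to the clade containing all other ingroup taxa, so it is the earliest-diverging (most basal) ingroup lineage.

Taxon 9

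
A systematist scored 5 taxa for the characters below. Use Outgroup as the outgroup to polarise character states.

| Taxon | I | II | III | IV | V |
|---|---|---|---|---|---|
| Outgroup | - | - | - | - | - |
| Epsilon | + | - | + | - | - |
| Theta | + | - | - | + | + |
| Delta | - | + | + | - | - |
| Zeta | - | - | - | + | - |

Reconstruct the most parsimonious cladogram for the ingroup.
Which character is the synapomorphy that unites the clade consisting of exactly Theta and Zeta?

The outgroup has state '-' for every character, so '+' is the derived state throughout.
I groups Epsilon and Theta, which is incompatible with the clades supported by the remaining characters; treating it as convergent (homoplasy) costs fewer steps than any alternative tree.
II: derived state '+' in Delta only — an autapomorphy, so it tells us nothing about relationships among taxa.
III (derived state '+') is shared by Delta and Epsilon — a synapomorphy uniting that clade.
IV (derived state '+') is shared by Theta and Zeta — a synapomorphy uniting that clade.
V: derived state '+' in Theta only — an autapomorphy, so it tells us nothing about relationships among taxa.
Most parsimonious ingroup topology: ((Epsilon,Delta),(Theta,Zeta)).
The clade {Theta, Zeta} is supported by IV: its derived state '+' occurs in exactly those taxa and in no other taxon (including the outgroup).

IV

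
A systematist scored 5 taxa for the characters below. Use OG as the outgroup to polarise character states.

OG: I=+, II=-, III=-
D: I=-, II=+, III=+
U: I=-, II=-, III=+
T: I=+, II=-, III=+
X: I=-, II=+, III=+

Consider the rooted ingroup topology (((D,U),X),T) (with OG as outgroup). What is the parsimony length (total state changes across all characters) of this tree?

Map each character onto (((D,U),X),T) (rooted by OG) and count the minimum state changes it requires (Fitch parsimony):
I: 1; II: 2; III: 1.
Total tree length = 4.

4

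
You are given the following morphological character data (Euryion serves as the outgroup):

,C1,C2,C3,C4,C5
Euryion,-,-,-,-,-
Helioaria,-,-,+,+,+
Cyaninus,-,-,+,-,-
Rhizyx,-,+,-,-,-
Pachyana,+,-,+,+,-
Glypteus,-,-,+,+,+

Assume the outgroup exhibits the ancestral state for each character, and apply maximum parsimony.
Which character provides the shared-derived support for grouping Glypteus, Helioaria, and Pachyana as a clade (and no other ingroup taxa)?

C4

The outgroup has state '-' for every character, so '+' is the derived state throughout.
C1: derived state '+' in Pachyana only — an autapomorphy, so it tells us nothing about relationships among taxa.
C2: derived state '+' in Rhizyx only — an autapomorphy, so it tells us nothing about relationships among taxa.
Only Cyaninus, Glypteus, Helioaria, and Pachyana show the derived state '+' for C3, supporting them as a clade.
C4 (derived state '+') is shared by Glypteus, Helioaria, and Pachyana — a synapomorphy uniting that clade.
C5 (derived state '+') is shared by Glypteus and Helioaria — a synapomorphy uniting that clade.
Most parsimonious ingroup topology: ((((Helioaria,Glypteus),Pachyana),Cyaninus),Rhizyx).
The clade {Glypteus, Helioaria, Pachyana} is supported by C4: its derived state '+' occurs in exactly those taxa and in no other taxon (including the outgroup).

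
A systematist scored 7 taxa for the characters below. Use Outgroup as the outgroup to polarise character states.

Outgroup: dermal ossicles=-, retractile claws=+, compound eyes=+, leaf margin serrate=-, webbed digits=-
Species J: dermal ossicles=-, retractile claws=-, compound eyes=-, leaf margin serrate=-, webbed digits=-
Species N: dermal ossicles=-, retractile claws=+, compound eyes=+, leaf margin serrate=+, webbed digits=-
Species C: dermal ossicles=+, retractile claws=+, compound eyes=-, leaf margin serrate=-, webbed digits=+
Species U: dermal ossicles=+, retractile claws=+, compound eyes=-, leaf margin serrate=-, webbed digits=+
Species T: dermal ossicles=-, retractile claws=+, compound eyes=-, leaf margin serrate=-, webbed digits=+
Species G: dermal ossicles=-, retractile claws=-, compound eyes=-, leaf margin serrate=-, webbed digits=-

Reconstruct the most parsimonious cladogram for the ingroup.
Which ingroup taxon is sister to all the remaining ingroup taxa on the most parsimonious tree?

Character polarity is set by the outgroup: the derived state is whichever differs from the outgroup's state, so for retractile claws, compound eyes the derived state is '-', and for the remaining characters it is '+'.
dermal ossicles (derived state '+') is shared by Species C and Species U — a synapomorphy uniting that clade.
retractile claws: derived state '-' in Species G and Species J only — synapomorphy for {Species G, Species J}.
Only Species C, Species G, Species J, Species T, and Species U show the derived state '-' for compound eyes, supporting them as a clade.
leaf margin serrate: derived state '+' in Species N only — an autapomorphy, so it tells us nothing about relationships among taxa.
Only Species C, Species T, and Species U show the derived state '+' for webbed digits, supporting them as a clade.
Most parsimonious ingroup topology: (((Species J,Species G),((Species C,Species U),Species T)),Species N).
Species N is sister to the clade containing all other ingroup taxa, so it is the earliest-diverging (most basal) ingroup lineage.

Species N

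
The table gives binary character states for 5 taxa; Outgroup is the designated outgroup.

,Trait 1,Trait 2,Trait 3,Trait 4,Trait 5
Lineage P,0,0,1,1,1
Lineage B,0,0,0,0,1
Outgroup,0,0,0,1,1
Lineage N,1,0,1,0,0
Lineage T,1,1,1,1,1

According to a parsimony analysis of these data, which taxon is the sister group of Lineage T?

Character polarity is set by the outgroup: the derived state is whichever differs from the outgroup's state, so for Trait 4, Trait 5 the derived state is '0', and for the remaining characters it is '1'.
Trait 1 (derived state '1') is shared by Lineage N and Lineage T — a synapomorphy uniting that clade.
Trait 2 (derived state '1') is unique to Lineage T (autapomorphy; uninformative for grouping).
Trait 3 (derived state '1') is shared by Lineage N, Lineage P, and Lineage T — a synapomorphy uniting that clade.
Trait 4 (state '0') occurs in Lineage B and Lineage N but conflicts with the nesting implied by the other characters — most parsimoniously interpreted as homoplasy.
Trait 5 (derived state '0') is unique to Lineage N (autapomorphy; uninformative for grouping).
Most parsimonious ingroup topology: ((Lineage P,(Lineage T,Lineage N)),Lineage B).
Lineage T and Lineage N form a cherry on this tree, so they are sister taxa.

Lineage N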